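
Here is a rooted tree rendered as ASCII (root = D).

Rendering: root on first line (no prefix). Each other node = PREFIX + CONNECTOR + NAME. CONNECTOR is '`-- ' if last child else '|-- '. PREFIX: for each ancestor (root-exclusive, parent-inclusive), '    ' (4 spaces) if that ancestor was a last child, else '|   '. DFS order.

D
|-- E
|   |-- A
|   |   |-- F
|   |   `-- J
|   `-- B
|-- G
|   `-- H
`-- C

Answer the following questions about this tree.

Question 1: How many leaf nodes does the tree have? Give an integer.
Answer: 5

Derivation:
Leaves (nodes with no children): B, C, F, H, J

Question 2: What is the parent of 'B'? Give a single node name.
Answer: E

Derivation:
Scan adjacency: B appears as child of E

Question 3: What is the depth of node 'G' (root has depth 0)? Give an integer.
Answer: 1

Derivation:
Path from root to G: D -> G
Depth = number of edges = 1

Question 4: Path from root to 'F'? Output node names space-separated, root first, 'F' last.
Walk down from root: D -> E -> A -> F

Answer: D E A F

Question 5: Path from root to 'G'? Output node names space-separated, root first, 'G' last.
Walk down from root: D -> G

Answer: D G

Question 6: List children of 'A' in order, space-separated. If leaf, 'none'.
Answer: F J

Derivation:
Node A's children (from adjacency): F, J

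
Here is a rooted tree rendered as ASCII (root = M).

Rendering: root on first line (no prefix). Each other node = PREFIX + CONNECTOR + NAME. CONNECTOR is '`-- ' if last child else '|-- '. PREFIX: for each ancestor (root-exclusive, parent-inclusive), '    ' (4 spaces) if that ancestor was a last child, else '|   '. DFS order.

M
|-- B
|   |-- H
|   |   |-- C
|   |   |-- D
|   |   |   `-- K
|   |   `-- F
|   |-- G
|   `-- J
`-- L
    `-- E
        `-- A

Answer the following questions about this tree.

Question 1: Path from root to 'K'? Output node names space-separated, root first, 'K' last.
Answer: M B H D K

Derivation:
Walk down from root: M -> B -> H -> D -> K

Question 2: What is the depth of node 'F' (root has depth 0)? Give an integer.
Answer: 3

Derivation:
Path from root to F: M -> B -> H -> F
Depth = number of edges = 3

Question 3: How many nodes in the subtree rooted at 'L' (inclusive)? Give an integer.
Answer: 3

Derivation:
Subtree rooted at L contains: A, E, L
Count = 3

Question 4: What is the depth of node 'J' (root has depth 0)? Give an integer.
Path from root to J: M -> B -> J
Depth = number of edges = 2

Answer: 2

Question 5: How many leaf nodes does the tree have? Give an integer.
Leaves (nodes with no children): A, C, F, G, J, K

Answer: 6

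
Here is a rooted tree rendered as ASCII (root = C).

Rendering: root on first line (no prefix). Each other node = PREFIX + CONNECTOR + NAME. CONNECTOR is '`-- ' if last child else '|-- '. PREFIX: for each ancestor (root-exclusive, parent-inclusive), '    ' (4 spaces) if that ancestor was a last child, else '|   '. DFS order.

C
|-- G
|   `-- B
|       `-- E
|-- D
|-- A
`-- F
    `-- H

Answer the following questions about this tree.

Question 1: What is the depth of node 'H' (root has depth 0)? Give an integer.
Path from root to H: C -> F -> H
Depth = number of edges = 2

Answer: 2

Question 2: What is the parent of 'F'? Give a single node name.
Answer: C

Derivation:
Scan adjacency: F appears as child of C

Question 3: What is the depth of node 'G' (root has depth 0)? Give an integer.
Answer: 1

Derivation:
Path from root to G: C -> G
Depth = number of edges = 1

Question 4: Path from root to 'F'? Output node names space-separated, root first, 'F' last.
Answer: C F

Derivation:
Walk down from root: C -> F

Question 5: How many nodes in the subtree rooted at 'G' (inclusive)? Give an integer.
Answer: 3

Derivation:
Subtree rooted at G contains: B, E, G
Count = 3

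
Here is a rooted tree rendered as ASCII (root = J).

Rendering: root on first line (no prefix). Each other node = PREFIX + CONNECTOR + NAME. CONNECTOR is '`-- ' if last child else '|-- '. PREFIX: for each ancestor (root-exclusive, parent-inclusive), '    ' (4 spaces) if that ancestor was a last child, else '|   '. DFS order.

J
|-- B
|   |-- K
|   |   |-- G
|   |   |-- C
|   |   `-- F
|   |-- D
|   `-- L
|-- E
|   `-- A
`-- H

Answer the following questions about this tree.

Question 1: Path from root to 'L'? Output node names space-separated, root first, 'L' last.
Walk down from root: J -> B -> L

Answer: J B L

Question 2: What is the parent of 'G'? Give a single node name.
Answer: K

Derivation:
Scan adjacency: G appears as child of K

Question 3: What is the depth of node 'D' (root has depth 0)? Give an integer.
Path from root to D: J -> B -> D
Depth = number of edges = 2

Answer: 2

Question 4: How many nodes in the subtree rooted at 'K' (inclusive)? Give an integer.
Subtree rooted at K contains: C, F, G, K
Count = 4

Answer: 4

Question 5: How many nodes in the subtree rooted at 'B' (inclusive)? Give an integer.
Answer: 7

Derivation:
Subtree rooted at B contains: B, C, D, F, G, K, L
Count = 7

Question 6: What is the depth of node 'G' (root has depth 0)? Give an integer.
Path from root to G: J -> B -> K -> G
Depth = number of edges = 3

Answer: 3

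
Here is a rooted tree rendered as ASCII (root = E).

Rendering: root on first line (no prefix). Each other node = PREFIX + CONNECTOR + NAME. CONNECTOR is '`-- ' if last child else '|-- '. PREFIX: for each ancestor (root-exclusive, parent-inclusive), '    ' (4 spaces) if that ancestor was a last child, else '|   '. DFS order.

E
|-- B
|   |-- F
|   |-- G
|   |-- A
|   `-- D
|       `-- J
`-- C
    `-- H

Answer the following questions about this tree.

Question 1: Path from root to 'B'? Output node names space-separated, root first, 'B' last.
Walk down from root: E -> B

Answer: E B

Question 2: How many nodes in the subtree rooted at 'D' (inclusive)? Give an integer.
Subtree rooted at D contains: D, J
Count = 2

Answer: 2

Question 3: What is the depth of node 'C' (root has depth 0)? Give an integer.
Path from root to C: E -> C
Depth = number of edges = 1

Answer: 1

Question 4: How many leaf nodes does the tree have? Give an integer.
Answer: 5

Derivation:
Leaves (nodes with no children): A, F, G, H, J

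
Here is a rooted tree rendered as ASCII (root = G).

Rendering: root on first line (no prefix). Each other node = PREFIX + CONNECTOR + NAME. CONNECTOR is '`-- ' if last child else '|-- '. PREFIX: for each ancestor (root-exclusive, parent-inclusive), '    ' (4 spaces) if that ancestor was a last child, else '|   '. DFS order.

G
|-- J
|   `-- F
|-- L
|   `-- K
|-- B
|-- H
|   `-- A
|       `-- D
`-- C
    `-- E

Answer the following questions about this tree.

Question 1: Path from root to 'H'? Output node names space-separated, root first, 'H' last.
Answer: G H

Derivation:
Walk down from root: G -> H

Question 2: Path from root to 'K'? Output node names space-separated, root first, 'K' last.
Walk down from root: G -> L -> K

Answer: G L K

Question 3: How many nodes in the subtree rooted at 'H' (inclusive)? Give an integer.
Answer: 3

Derivation:
Subtree rooted at H contains: A, D, H
Count = 3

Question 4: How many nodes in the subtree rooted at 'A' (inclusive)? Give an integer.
Answer: 2

Derivation:
Subtree rooted at A contains: A, D
Count = 2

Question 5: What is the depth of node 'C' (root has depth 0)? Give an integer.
Answer: 1

Derivation:
Path from root to C: G -> C
Depth = number of edges = 1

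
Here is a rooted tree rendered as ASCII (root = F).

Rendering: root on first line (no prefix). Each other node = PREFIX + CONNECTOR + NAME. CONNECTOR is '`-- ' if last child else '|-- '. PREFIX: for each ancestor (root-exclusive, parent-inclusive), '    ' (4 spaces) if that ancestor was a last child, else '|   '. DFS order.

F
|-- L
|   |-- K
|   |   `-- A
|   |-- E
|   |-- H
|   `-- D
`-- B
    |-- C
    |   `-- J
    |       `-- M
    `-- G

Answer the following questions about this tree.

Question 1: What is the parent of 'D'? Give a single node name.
Answer: L

Derivation:
Scan adjacency: D appears as child of L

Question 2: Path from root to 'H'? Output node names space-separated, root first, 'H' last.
Walk down from root: F -> L -> H

Answer: F L H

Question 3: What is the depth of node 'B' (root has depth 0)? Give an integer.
Path from root to B: F -> B
Depth = number of edges = 1

Answer: 1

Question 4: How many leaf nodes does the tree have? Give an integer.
Answer: 6

Derivation:
Leaves (nodes with no children): A, D, E, G, H, M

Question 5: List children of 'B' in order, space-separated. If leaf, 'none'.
Node B's children (from adjacency): C, G

Answer: C G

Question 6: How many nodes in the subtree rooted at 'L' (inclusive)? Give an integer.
Answer: 6

Derivation:
Subtree rooted at L contains: A, D, E, H, K, L
Count = 6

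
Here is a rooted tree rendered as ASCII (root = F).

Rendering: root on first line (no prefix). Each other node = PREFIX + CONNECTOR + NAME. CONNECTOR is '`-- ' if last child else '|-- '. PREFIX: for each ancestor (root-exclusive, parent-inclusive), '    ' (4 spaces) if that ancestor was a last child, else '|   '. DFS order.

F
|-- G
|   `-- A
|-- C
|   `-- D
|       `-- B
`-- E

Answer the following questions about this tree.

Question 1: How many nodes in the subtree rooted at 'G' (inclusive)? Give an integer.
Answer: 2

Derivation:
Subtree rooted at G contains: A, G
Count = 2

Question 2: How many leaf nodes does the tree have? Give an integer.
Leaves (nodes with no children): A, B, E

Answer: 3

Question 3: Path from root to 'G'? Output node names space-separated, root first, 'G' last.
Answer: F G

Derivation:
Walk down from root: F -> G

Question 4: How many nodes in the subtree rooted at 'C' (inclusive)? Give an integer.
Subtree rooted at C contains: B, C, D
Count = 3

Answer: 3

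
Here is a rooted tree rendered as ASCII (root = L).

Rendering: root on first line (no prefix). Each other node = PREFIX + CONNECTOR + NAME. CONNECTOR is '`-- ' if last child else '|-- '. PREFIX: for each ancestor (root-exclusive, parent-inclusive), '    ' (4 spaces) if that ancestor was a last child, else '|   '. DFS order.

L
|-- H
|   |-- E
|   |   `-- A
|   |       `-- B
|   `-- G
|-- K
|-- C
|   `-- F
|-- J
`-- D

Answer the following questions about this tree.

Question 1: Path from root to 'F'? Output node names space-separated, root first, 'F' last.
Answer: L C F

Derivation:
Walk down from root: L -> C -> F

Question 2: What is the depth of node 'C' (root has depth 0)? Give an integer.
Path from root to C: L -> C
Depth = number of edges = 1

Answer: 1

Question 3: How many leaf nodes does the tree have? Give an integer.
Answer: 6

Derivation:
Leaves (nodes with no children): B, D, F, G, J, K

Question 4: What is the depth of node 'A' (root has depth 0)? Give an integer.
Answer: 3

Derivation:
Path from root to A: L -> H -> E -> A
Depth = number of edges = 3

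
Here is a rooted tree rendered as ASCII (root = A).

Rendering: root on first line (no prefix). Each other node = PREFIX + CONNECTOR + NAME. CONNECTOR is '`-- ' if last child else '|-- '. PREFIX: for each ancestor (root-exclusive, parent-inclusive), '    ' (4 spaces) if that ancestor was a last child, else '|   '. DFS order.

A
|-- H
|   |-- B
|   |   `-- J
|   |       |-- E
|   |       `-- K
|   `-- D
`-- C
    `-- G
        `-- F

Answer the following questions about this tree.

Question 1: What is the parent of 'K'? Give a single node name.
Answer: J

Derivation:
Scan adjacency: K appears as child of J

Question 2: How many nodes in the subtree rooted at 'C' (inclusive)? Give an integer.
Answer: 3

Derivation:
Subtree rooted at C contains: C, F, G
Count = 3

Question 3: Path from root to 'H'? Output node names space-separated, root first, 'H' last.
Answer: A H

Derivation:
Walk down from root: A -> H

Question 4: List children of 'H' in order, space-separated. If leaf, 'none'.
Node H's children (from adjacency): B, D

Answer: B D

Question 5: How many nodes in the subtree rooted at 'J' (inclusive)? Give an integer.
Answer: 3

Derivation:
Subtree rooted at J contains: E, J, K
Count = 3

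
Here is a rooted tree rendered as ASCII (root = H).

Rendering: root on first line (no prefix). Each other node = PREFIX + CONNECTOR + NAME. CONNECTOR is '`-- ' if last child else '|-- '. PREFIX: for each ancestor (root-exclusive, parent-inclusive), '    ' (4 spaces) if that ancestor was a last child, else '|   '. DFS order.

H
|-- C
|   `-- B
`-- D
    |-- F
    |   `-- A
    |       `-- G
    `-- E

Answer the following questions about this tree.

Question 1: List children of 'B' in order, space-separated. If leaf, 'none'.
Node B's children (from adjacency): (leaf)

Answer: none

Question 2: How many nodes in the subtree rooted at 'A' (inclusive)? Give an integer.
Subtree rooted at A contains: A, G
Count = 2

Answer: 2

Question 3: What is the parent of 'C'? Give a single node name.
Scan adjacency: C appears as child of H

Answer: H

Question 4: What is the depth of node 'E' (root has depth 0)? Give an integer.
Answer: 2

Derivation:
Path from root to E: H -> D -> E
Depth = number of edges = 2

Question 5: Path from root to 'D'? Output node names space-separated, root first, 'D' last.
Answer: H D

Derivation:
Walk down from root: H -> D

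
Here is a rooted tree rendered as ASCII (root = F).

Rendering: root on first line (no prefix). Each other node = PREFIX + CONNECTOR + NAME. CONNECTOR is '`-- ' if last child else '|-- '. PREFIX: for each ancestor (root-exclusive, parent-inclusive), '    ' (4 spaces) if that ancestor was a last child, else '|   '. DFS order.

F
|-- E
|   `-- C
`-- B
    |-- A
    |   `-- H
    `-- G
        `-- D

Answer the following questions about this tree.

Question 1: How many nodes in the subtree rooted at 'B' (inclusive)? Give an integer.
Subtree rooted at B contains: A, B, D, G, H
Count = 5

Answer: 5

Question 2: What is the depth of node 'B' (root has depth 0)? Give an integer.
Answer: 1

Derivation:
Path from root to B: F -> B
Depth = number of edges = 1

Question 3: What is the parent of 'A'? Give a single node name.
Answer: B

Derivation:
Scan adjacency: A appears as child of B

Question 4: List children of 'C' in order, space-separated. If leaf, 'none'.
Node C's children (from adjacency): (leaf)

Answer: none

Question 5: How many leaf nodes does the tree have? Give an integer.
Leaves (nodes with no children): C, D, H

Answer: 3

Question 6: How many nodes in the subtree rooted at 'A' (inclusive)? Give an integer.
Answer: 2

Derivation:
Subtree rooted at A contains: A, H
Count = 2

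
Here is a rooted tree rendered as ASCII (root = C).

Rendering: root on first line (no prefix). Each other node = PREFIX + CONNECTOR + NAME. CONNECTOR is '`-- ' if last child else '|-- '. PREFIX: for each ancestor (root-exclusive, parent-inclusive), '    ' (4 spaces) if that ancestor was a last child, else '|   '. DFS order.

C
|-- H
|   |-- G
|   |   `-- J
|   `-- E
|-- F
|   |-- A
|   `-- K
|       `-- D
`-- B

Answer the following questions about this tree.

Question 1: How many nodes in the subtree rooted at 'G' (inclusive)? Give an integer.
Subtree rooted at G contains: G, J
Count = 2

Answer: 2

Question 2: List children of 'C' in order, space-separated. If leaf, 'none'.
Node C's children (from adjacency): H, F, B

Answer: H F B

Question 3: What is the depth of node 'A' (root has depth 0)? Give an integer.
Answer: 2

Derivation:
Path from root to A: C -> F -> A
Depth = number of edges = 2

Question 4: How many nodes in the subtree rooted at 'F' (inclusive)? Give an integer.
Answer: 4

Derivation:
Subtree rooted at F contains: A, D, F, K
Count = 4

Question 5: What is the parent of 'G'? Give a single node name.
Scan adjacency: G appears as child of H

Answer: H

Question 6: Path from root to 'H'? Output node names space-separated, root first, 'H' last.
Answer: C H

Derivation:
Walk down from root: C -> H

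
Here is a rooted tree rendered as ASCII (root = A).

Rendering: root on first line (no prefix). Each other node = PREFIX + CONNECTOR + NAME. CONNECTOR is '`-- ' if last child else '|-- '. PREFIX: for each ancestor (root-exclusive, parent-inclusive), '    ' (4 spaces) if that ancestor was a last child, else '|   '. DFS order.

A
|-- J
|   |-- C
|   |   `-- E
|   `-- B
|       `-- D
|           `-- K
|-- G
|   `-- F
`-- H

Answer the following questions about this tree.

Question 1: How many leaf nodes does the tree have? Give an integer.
Leaves (nodes with no children): E, F, H, K

Answer: 4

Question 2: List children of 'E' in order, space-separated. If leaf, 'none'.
Node E's children (from adjacency): (leaf)

Answer: none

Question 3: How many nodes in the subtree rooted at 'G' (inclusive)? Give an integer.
Answer: 2

Derivation:
Subtree rooted at G contains: F, G
Count = 2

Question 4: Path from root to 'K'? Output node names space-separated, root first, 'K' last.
Answer: A J B D K

Derivation:
Walk down from root: A -> J -> B -> D -> K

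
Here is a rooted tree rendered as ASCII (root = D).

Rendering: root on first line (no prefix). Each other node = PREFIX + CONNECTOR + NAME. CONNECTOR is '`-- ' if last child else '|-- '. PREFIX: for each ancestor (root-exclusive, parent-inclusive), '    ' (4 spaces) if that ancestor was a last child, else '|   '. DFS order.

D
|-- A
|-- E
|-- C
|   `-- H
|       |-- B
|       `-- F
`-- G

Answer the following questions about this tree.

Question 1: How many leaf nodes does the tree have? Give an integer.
Answer: 5

Derivation:
Leaves (nodes with no children): A, B, E, F, G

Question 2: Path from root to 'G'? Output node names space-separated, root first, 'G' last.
Answer: D G

Derivation:
Walk down from root: D -> G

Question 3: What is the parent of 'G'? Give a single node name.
Scan adjacency: G appears as child of D

Answer: D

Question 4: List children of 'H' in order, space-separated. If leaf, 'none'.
Answer: B F

Derivation:
Node H's children (from adjacency): B, F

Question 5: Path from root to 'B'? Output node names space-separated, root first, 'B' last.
Walk down from root: D -> C -> H -> B

Answer: D C H B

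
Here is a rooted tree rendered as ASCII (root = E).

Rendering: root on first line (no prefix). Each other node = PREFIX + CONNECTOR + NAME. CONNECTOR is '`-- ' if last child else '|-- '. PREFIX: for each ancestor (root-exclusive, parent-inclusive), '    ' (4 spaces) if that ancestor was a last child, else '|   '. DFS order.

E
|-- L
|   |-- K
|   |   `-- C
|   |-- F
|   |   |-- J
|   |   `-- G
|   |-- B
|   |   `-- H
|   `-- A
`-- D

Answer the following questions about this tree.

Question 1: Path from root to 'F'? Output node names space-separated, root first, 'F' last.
Answer: E L F

Derivation:
Walk down from root: E -> L -> F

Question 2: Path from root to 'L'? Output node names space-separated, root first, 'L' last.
Answer: E L

Derivation:
Walk down from root: E -> L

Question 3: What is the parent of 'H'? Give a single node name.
Scan adjacency: H appears as child of B

Answer: B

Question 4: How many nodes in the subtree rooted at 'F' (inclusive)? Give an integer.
Answer: 3

Derivation:
Subtree rooted at F contains: F, G, J
Count = 3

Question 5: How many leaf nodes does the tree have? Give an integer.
Answer: 6

Derivation:
Leaves (nodes with no children): A, C, D, G, H, J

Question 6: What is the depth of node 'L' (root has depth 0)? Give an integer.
Answer: 1

Derivation:
Path from root to L: E -> L
Depth = number of edges = 1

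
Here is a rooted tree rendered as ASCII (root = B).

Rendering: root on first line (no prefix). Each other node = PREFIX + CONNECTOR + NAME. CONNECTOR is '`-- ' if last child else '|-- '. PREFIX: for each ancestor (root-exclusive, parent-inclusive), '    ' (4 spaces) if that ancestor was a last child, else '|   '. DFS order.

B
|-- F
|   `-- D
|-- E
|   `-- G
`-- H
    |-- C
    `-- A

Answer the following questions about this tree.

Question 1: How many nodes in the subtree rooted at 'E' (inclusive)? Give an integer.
Answer: 2

Derivation:
Subtree rooted at E contains: E, G
Count = 2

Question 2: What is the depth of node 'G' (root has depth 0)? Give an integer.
Answer: 2

Derivation:
Path from root to G: B -> E -> G
Depth = number of edges = 2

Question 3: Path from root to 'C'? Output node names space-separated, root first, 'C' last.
Answer: B H C

Derivation:
Walk down from root: B -> H -> C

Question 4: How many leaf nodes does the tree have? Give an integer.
Answer: 4

Derivation:
Leaves (nodes with no children): A, C, D, G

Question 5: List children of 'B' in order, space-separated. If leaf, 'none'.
Node B's children (from adjacency): F, E, H

Answer: F E H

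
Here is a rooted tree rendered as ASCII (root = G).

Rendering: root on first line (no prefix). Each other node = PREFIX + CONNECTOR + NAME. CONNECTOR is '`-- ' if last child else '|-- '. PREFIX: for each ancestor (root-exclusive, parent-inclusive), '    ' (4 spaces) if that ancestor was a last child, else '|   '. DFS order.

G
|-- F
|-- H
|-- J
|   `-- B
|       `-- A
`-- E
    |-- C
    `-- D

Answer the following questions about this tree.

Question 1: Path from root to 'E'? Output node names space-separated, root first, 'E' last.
Walk down from root: G -> E

Answer: G E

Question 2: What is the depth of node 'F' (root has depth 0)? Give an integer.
Path from root to F: G -> F
Depth = number of edges = 1

Answer: 1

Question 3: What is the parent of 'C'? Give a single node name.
Answer: E

Derivation:
Scan adjacency: C appears as child of E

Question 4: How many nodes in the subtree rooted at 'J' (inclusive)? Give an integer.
Subtree rooted at J contains: A, B, J
Count = 3

Answer: 3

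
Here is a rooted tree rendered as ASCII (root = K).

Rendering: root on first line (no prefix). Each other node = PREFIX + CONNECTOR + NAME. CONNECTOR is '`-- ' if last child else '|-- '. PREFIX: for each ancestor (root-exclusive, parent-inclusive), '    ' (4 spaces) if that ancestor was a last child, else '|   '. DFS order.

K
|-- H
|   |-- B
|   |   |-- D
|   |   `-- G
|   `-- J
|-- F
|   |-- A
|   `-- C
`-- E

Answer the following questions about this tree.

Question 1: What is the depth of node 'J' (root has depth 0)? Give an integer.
Answer: 2

Derivation:
Path from root to J: K -> H -> J
Depth = number of edges = 2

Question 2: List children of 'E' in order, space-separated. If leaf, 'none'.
Answer: none

Derivation:
Node E's children (from adjacency): (leaf)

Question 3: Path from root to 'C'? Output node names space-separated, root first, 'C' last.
Answer: K F C

Derivation:
Walk down from root: K -> F -> C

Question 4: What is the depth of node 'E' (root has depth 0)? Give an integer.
Path from root to E: K -> E
Depth = number of edges = 1

Answer: 1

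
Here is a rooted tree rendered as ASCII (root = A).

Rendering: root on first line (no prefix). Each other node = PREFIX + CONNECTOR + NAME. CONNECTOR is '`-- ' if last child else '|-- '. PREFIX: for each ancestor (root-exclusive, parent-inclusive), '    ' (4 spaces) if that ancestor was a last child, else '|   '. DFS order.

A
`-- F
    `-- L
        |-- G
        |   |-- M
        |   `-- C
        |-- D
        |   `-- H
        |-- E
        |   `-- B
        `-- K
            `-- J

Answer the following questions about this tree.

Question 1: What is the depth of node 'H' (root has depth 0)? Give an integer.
Answer: 4

Derivation:
Path from root to H: A -> F -> L -> D -> H
Depth = number of edges = 4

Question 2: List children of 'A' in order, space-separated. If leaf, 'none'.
Node A's children (from adjacency): F

Answer: F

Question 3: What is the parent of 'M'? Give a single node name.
Answer: G

Derivation:
Scan adjacency: M appears as child of G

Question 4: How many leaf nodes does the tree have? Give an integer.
Answer: 5

Derivation:
Leaves (nodes with no children): B, C, H, J, M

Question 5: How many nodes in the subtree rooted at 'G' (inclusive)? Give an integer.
Subtree rooted at G contains: C, G, M
Count = 3

Answer: 3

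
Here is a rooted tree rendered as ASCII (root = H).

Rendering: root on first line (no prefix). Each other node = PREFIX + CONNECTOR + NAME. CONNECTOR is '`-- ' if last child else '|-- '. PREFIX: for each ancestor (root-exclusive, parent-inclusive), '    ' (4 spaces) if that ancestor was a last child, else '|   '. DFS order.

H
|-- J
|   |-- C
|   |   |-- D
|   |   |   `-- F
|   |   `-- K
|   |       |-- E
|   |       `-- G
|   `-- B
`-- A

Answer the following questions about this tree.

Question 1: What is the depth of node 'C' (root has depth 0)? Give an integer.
Path from root to C: H -> J -> C
Depth = number of edges = 2

Answer: 2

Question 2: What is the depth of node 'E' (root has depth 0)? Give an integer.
Path from root to E: H -> J -> C -> K -> E
Depth = number of edges = 4

Answer: 4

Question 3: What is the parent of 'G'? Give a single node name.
Scan adjacency: G appears as child of K

Answer: K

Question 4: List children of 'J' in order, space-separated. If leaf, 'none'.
Node J's children (from adjacency): C, B

Answer: C B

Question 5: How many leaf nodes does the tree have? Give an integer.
Answer: 5

Derivation:
Leaves (nodes with no children): A, B, E, F, G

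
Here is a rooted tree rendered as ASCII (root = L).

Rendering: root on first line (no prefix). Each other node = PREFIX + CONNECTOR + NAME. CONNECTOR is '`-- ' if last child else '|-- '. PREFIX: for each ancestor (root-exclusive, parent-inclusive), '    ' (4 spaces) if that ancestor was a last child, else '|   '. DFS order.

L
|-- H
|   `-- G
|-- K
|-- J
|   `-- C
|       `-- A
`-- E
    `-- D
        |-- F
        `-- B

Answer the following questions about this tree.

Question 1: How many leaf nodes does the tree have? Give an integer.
Answer: 5

Derivation:
Leaves (nodes with no children): A, B, F, G, K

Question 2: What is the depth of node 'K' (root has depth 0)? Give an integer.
Answer: 1

Derivation:
Path from root to K: L -> K
Depth = number of edges = 1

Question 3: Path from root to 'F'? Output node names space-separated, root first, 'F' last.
Answer: L E D F

Derivation:
Walk down from root: L -> E -> D -> F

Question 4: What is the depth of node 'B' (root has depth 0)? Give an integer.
Answer: 3

Derivation:
Path from root to B: L -> E -> D -> B
Depth = number of edges = 3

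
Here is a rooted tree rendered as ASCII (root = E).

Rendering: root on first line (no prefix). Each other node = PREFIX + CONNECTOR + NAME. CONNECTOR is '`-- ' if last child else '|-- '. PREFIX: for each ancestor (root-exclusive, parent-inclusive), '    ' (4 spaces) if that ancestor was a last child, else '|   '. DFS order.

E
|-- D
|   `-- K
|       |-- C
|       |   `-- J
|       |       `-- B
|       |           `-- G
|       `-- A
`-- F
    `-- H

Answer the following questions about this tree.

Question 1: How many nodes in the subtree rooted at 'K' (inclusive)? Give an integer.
Subtree rooted at K contains: A, B, C, G, J, K
Count = 6

Answer: 6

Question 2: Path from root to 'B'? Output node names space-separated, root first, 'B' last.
Answer: E D K C J B

Derivation:
Walk down from root: E -> D -> K -> C -> J -> B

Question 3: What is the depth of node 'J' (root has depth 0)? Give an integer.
Path from root to J: E -> D -> K -> C -> J
Depth = number of edges = 4

Answer: 4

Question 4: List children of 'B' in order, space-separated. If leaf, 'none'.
Node B's children (from adjacency): G

Answer: G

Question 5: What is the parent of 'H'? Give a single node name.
Answer: F

Derivation:
Scan adjacency: H appears as child of F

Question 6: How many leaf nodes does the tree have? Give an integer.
Answer: 3

Derivation:
Leaves (nodes with no children): A, G, H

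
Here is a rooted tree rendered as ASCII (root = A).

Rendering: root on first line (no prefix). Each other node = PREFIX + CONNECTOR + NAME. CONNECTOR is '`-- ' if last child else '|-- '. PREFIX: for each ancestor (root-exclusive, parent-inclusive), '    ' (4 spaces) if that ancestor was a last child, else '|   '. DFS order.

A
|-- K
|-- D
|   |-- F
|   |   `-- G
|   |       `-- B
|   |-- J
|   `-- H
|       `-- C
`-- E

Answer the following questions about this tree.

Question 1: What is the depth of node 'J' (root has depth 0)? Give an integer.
Answer: 2

Derivation:
Path from root to J: A -> D -> J
Depth = number of edges = 2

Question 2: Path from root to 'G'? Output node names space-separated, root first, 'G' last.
Answer: A D F G

Derivation:
Walk down from root: A -> D -> F -> G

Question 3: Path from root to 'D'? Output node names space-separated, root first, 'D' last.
Answer: A D

Derivation:
Walk down from root: A -> D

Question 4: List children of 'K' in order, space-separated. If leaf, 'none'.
Node K's children (from adjacency): (leaf)

Answer: none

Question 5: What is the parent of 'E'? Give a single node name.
Answer: A

Derivation:
Scan adjacency: E appears as child of A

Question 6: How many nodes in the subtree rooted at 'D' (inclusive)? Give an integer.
Answer: 7

Derivation:
Subtree rooted at D contains: B, C, D, F, G, H, J
Count = 7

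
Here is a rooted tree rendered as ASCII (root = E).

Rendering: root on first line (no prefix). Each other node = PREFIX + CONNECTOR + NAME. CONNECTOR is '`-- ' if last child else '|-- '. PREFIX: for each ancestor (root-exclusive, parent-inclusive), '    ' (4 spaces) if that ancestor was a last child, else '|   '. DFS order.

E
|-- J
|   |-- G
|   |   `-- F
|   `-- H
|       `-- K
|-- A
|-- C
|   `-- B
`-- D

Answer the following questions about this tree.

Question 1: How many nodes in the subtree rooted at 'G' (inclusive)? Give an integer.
Subtree rooted at G contains: F, G
Count = 2

Answer: 2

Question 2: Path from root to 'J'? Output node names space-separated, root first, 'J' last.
Walk down from root: E -> J

Answer: E J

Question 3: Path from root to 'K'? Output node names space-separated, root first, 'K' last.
Walk down from root: E -> J -> H -> K

Answer: E J H K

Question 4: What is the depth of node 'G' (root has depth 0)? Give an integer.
Path from root to G: E -> J -> G
Depth = number of edges = 2

Answer: 2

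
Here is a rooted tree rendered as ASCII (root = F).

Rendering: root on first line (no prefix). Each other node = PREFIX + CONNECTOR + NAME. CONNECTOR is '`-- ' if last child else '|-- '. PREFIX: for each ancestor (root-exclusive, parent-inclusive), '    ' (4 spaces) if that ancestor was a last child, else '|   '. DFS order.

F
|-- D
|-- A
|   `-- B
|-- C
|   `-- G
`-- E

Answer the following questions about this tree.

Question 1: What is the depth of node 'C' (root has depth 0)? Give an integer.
Answer: 1

Derivation:
Path from root to C: F -> C
Depth = number of edges = 1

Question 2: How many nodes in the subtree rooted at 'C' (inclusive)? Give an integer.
Answer: 2

Derivation:
Subtree rooted at C contains: C, G
Count = 2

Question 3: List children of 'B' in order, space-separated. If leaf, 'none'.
Node B's children (from adjacency): (leaf)

Answer: none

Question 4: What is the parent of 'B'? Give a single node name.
Answer: A

Derivation:
Scan adjacency: B appears as child of A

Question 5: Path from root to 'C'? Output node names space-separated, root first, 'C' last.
Answer: F C

Derivation:
Walk down from root: F -> C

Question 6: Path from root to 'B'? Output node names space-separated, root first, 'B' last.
Answer: F A B

Derivation:
Walk down from root: F -> A -> B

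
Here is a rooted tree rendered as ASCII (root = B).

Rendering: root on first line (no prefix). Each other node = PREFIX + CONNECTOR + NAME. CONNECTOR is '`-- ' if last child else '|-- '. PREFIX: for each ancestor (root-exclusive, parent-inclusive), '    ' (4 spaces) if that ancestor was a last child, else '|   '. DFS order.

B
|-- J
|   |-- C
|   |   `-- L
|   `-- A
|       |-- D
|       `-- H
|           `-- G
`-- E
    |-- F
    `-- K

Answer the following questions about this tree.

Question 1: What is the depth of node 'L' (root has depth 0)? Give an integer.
Path from root to L: B -> J -> C -> L
Depth = number of edges = 3

Answer: 3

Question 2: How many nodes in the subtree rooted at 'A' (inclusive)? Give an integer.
Subtree rooted at A contains: A, D, G, H
Count = 4

Answer: 4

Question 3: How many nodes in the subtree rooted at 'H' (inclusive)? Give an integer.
Answer: 2

Derivation:
Subtree rooted at H contains: G, H
Count = 2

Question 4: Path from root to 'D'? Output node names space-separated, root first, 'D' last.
Answer: B J A D

Derivation:
Walk down from root: B -> J -> A -> D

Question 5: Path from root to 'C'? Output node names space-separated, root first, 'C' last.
Answer: B J C

Derivation:
Walk down from root: B -> J -> C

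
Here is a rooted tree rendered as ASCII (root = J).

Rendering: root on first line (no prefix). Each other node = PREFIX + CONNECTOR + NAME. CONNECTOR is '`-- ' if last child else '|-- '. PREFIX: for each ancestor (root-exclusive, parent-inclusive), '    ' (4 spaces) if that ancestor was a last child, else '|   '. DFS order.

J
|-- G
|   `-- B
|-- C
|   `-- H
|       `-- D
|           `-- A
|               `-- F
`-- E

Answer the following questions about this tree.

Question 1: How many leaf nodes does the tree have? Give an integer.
Answer: 3

Derivation:
Leaves (nodes with no children): B, E, F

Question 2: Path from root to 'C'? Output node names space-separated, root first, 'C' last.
Walk down from root: J -> C

Answer: J C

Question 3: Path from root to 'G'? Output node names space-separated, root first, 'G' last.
Answer: J G

Derivation:
Walk down from root: J -> G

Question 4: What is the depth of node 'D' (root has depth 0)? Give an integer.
Path from root to D: J -> C -> H -> D
Depth = number of edges = 3

Answer: 3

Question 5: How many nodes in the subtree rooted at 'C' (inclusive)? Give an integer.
Subtree rooted at C contains: A, C, D, F, H
Count = 5

Answer: 5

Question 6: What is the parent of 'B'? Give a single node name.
Answer: G

Derivation:
Scan adjacency: B appears as child of G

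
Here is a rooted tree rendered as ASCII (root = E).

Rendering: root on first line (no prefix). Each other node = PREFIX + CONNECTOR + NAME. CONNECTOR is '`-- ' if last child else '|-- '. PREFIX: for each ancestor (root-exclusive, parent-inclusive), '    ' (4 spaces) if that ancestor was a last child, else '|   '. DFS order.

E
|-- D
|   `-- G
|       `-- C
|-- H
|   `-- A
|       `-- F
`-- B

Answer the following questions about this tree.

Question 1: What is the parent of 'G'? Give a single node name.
Scan adjacency: G appears as child of D

Answer: D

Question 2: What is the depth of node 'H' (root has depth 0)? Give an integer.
Path from root to H: E -> H
Depth = number of edges = 1

Answer: 1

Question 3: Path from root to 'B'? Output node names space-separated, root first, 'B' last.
Walk down from root: E -> B

Answer: E B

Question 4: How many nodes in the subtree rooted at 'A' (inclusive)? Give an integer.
Subtree rooted at A contains: A, F
Count = 2

Answer: 2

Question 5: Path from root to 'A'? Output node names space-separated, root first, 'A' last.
Walk down from root: E -> H -> A

Answer: E H A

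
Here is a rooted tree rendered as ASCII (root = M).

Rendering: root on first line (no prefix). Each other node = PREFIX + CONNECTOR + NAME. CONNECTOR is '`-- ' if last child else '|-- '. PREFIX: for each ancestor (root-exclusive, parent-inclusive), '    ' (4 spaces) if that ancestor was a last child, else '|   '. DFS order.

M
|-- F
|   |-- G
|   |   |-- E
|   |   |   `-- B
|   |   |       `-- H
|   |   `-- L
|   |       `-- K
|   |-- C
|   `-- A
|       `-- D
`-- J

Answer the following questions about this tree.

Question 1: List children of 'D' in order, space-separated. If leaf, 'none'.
Answer: none

Derivation:
Node D's children (from adjacency): (leaf)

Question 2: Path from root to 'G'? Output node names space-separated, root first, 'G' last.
Answer: M F G

Derivation:
Walk down from root: M -> F -> G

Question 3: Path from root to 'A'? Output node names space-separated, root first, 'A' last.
Answer: M F A

Derivation:
Walk down from root: M -> F -> A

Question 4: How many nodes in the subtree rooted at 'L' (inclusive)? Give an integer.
Answer: 2

Derivation:
Subtree rooted at L contains: K, L
Count = 2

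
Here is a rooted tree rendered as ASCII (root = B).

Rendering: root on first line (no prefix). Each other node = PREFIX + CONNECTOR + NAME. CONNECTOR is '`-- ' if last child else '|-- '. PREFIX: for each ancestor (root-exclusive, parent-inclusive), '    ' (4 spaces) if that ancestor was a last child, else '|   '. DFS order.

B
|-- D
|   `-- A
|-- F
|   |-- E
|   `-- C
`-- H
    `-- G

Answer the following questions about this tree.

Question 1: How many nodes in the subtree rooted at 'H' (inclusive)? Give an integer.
Answer: 2

Derivation:
Subtree rooted at H contains: G, H
Count = 2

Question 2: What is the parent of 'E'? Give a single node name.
Answer: F

Derivation:
Scan adjacency: E appears as child of F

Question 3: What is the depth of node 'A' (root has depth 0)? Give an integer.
Answer: 2

Derivation:
Path from root to A: B -> D -> A
Depth = number of edges = 2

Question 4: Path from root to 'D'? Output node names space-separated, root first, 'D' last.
Answer: B D

Derivation:
Walk down from root: B -> D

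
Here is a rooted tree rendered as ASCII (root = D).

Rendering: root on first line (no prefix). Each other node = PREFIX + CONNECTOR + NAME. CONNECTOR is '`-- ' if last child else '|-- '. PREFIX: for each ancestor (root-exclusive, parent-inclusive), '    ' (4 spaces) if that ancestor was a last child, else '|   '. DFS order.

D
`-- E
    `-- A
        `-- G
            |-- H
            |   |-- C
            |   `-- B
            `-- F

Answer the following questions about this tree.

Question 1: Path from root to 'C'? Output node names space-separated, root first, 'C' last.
Answer: D E A G H C

Derivation:
Walk down from root: D -> E -> A -> G -> H -> C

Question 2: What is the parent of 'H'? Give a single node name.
Scan adjacency: H appears as child of G

Answer: G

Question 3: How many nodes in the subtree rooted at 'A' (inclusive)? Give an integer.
Subtree rooted at A contains: A, B, C, F, G, H
Count = 6

Answer: 6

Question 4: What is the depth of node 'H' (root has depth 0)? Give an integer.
Path from root to H: D -> E -> A -> G -> H
Depth = number of edges = 4

Answer: 4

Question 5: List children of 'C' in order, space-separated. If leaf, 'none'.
Answer: none

Derivation:
Node C's children (from adjacency): (leaf)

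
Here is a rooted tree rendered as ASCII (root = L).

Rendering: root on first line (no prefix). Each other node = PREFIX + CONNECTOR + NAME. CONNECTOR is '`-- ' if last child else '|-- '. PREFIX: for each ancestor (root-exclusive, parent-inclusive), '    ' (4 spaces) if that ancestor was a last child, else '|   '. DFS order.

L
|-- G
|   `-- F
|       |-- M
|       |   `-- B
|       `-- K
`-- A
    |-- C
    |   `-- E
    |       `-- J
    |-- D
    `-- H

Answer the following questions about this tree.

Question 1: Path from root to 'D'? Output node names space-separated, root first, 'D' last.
Walk down from root: L -> A -> D

Answer: L A D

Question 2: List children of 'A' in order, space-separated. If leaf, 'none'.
Node A's children (from adjacency): C, D, H

Answer: C D H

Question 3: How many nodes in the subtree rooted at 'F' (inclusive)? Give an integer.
Answer: 4

Derivation:
Subtree rooted at F contains: B, F, K, M
Count = 4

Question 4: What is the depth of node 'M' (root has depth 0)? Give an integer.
Answer: 3

Derivation:
Path from root to M: L -> G -> F -> M
Depth = number of edges = 3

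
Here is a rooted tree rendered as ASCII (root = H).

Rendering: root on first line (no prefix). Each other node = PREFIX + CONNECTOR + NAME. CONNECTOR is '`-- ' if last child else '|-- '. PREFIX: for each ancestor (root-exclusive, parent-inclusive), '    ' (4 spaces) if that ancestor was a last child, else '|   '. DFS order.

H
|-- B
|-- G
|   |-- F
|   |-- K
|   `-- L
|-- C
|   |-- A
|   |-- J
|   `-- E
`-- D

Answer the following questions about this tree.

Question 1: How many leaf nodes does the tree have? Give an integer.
Leaves (nodes with no children): A, B, D, E, F, J, K, L

Answer: 8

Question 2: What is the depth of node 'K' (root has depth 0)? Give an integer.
Answer: 2

Derivation:
Path from root to K: H -> G -> K
Depth = number of edges = 2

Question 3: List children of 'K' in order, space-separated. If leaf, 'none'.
Answer: none

Derivation:
Node K's children (from adjacency): (leaf)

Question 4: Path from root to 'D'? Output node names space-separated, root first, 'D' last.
Answer: H D

Derivation:
Walk down from root: H -> D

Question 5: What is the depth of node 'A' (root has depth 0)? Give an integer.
Answer: 2

Derivation:
Path from root to A: H -> C -> A
Depth = number of edges = 2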